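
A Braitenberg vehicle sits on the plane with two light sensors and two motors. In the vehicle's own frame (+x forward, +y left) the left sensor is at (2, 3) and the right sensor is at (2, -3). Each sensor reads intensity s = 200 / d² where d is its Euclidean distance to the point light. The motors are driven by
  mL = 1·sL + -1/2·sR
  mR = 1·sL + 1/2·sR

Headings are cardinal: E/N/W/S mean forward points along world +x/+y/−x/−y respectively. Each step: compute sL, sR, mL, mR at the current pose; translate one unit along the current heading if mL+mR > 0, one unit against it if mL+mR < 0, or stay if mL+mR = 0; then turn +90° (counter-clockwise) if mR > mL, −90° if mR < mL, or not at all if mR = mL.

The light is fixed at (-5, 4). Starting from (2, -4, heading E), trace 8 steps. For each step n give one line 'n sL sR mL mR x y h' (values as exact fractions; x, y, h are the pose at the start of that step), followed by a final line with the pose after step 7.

n=0: pose=(2,-4,E); sL=100/53, sR=100/101; mL=7450/5353, mR=12750/5353; mL+mR=200/53 → advance +1; mR−mL=100/101 → turn +1·90°
n=1: pose=(3,-4,N); sL=200/61, sR=200/157; mL=25300/9577, mR=37500/9577; mL+mR=400/61 → advance +1; mR−mL=200/157 → turn +1·90°
n=2: pose=(3,-3,W); sL=25/17, sR=50/13; mL=-100/221, mR=750/221; mL+mR=50/17 → advance +1; mR−mL=50/13 → turn +1·90°
n=3: pose=(2,-3,S); sL=200/181, sR=200/97; mL=1300/17557, mR=37500/17557; mL+mR=400/181 → advance +1; mR−mL=200/97 → turn +1·90°
n=4: pose=(2,-4,E); sL=100/53, sR=100/101; mL=7450/5353, mR=12750/5353; mL+mR=200/53 → advance +1; mR−mL=100/101 → turn +1·90°
n=5: pose=(3,-4,N); sL=200/61, sR=200/157; mL=25300/9577, mR=37500/9577; mL+mR=400/61 → advance +1; mR−mL=200/157 → turn +1·90°
n=6: pose=(3,-3,W); sL=25/17, sR=50/13; mL=-100/221, mR=750/221; mL+mR=50/17 → advance +1; mR−mL=50/13 → turn +1·90°
n=7: pose=(2,-3,S); sL=200/181, sR=200/97; mL=1300/17557, mR=37500/17557; mL+mR=400/181 → advance +1; mR−mL=200/97 → turn +1·90°

0 100/53 100/101 7450/5353 12750/5353 2 -4 E
1 200/61 200/157 25300/9577 37500/9577 3 -4 N
2 25/17 50/13 -100/221 750/221 3 -3 W
3 200/181 200/97 1300/17557 37500/17557 2 -3 S
4 100/53 100/101 7450/5353 12750/5353 2 -4 E
5 200/61 200/157 25300/9577 37500/9577 3 -4 N
6 25/17 50/13 -100/221 750/221 3 -3 W
7 200/181 200/97 1300/17557 37500/17557 2 -3 S
final 2 -4 E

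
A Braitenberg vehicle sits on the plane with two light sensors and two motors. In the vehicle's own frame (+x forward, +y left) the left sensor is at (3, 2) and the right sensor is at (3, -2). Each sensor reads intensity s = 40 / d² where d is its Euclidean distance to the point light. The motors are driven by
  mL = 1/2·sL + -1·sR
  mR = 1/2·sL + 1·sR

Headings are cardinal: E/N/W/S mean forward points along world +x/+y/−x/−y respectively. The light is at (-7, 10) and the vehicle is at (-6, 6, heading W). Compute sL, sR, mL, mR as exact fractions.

left sensor world pos  = (-9, 4); dL² = 40
right sensor world pos = (-9, 8); dR² = 8
sL = 40/40 = 1
sR = 40/8 = 5
mL = 1/2·sL + -1·sR = -9/2
mR = 1/2·sL + 1·sR = 11/2

1 5 -9/2 11/2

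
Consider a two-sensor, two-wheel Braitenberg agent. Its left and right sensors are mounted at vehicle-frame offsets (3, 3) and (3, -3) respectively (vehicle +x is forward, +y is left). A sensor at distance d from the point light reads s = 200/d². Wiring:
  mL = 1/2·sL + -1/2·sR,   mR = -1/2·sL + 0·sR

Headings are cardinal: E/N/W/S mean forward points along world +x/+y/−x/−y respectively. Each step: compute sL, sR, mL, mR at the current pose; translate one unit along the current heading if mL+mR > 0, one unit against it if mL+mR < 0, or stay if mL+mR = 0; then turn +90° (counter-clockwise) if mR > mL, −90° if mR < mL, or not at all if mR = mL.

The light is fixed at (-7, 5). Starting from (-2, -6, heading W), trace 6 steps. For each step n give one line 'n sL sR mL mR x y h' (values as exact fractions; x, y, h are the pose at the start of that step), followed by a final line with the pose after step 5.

0 1 50/17 -33/34 -1/2 -2 -6 W
1 200/277 40/41 -1440/11357 -100/277 -1 -6 S
2 100/89 100/29 -3000/2581 -50/89 -1 -5 W
3 200/269 40/37 -1680/9953 -100/269 0 -5 S
4 5/4 50/13 -135/104 -5/8 0 -4 W
5 40/53 200/169 -1920/8957 -20/53 1 -4 S
final 1 -3 W

n=0: pose=(-2,-6,W); sL=1, sR=50/17; mL=-33/34, mR=-1/2; mL+mR=-25/17 → advance -1; mR−mL=8/17 → turn +1·90°
n=1: pose=(-1,-6,S); sL=200/277, sR=40/41; mL=-1440/11357, mR=-100/277; mL+mR=-20/41 → advance -1; mR−mL=-2660/11357 → turn -1·90°
n=2: pose=(-1,-5,W); sL=100/89, sR=100/29; mL=-3000/2581, mR=-50/89; mL+mR=-50/29 → advance -1; mR−mL=1550/2581 → turn +1·90°
n=3: pose=(0,-5,S); sL=200/269, sR=40/37; mL=-1680/9953, mR=-100/269; mL+mR=-20/37 → advance -1; mR−mL=-2020/9953 → turn -1·90°
n=4: pose=(0,-4,W); sL=5/4, sR=50/13; mL=-135/104, mR=-5/8; mL+mR=-25/13 → advance -1; mR−mL=35/52 → turn +1·90°
n=5: pose=(1,-4,S); sL=40/53, sR=200/169; mL=-1920/8957, mR=-20/53; mL+mR=-100/169 → advance -1; mR−mL=-1460/8957 → turn -1·90°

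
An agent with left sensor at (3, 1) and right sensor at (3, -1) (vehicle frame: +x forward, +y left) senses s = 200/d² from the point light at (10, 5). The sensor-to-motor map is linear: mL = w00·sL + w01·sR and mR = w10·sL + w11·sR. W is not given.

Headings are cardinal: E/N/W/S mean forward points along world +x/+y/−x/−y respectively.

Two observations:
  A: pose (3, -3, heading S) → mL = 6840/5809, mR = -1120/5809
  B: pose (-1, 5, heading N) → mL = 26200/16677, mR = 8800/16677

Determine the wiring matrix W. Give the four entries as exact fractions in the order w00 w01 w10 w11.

1/2 1/2 -1 1

obs A: pose=(3,-3,S) → sL=200/157, sR=40/37, mL=6840/5809, mR=-1120/5809
obs B: pose=(-1,5,N) → sL=200/153, sR=200/109, mL=26200/16677, mR=8800/16677
sensor matrix S = [[200/157, 40/37], [200/153, 200/109]]; det S = 89536000/96876693
solve [mL_A; mL_B] = S·[w00; w01] and [mR_A; mR_B] = S·[w10; w11]:
  w00 = 1/2, w01 = 1/2, w10 = -1, w11 = 1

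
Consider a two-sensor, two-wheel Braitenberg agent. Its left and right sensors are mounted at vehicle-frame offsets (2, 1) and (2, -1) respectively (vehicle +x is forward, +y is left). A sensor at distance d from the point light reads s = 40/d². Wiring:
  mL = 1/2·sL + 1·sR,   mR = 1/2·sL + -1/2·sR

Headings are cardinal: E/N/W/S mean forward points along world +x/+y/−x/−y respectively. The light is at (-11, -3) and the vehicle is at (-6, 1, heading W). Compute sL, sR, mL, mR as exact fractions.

20/9 20/17 350/153 80/153

left sensor world pos  = (-8, 0); dL² = 18
right sensor world pos = (-8, 2); dR² = 34
sL = 40/18 = 20/9
sR = 40/34 = 20/17
mL = 1/2·sL + 1·sR = 350/153
mR = 1/2·sL + -1/2·sR = 80/153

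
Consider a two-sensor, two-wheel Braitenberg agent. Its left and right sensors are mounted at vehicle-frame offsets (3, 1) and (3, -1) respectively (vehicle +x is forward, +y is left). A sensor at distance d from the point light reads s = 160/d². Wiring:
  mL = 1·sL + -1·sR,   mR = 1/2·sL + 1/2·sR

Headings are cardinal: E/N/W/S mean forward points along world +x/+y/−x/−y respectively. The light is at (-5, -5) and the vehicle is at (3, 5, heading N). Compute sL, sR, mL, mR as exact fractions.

80/109 16/25 256/2725 1872/2725

left sensor world pos  = (2, 8); dL² = 218
right sensor world pos = (4, 8); dR² = 250
sL = 160/218 = 80/109
sR = 160/250 = 16/25
mL = 1·sL + -1·sR = 256/2725
mR = 1/2·sL + 1/2·sR = 1872/2725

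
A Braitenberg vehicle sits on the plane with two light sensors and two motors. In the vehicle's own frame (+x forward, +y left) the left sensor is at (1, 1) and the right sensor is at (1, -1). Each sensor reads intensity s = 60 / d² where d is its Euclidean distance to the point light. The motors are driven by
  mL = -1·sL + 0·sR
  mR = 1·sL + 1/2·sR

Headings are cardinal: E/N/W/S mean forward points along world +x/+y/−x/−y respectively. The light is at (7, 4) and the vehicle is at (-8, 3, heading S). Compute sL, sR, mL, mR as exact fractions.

left sensor world pos  = (-7, 2); dL² = 200
right sensor world pos = (-9, 2); dR² = 260
sL = 60/200 = 3/10
sR = 60/260 = 3/13
mL = -1·sL + 0·sR = -3/10
mR = 1·sL + 1/2·sR = 27/65

3/10 3/13 -3/10 27/65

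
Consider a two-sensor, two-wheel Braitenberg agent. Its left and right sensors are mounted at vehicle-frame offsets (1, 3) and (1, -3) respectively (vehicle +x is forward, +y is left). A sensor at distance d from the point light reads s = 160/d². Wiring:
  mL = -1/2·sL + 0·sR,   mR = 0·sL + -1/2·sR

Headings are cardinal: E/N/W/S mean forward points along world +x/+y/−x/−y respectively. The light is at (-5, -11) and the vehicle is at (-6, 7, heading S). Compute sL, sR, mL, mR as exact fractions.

160/293 32/61 -80/293 -16/61

left sensor world pos  = (-3, 6); dL² = 293
right sensor world pos = (-9, 6); dR² = 305
sL = 160/293 = 160/293
sR = 160/305 = 32/61
mL = -1/2·sL + 0·sR = -80/293
mR = 0·sL + -1/2·sR = -16/61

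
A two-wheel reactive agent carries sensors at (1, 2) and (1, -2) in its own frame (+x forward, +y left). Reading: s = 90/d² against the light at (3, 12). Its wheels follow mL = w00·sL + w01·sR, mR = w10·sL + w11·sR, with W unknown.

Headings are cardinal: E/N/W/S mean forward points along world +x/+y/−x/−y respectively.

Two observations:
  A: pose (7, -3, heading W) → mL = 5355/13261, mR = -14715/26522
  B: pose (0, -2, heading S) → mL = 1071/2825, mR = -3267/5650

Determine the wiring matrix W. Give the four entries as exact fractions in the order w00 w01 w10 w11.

obs A: pose=(7,-3,W) → sL=45/149, sR=45/89, mL=5355/13261, mR=-14715/26522
obs B: pose=(0,-2,S) → sL=45/113, sR=9/25, mL=1071/2825, mR=-3267/5650
sensor matrix S = [[45/149, 45/89], [45/113, 9/25]]; det S = -694008/7492465
solve [mL_A; mL_B] = S·[w00; w01] and [mR_A; mR_B] = S·[w10; w11]:
  w00 = 1/2, w01 = 1/2, w10 = -1, w11 = -1/2

1/2 1/2 -1 -1/2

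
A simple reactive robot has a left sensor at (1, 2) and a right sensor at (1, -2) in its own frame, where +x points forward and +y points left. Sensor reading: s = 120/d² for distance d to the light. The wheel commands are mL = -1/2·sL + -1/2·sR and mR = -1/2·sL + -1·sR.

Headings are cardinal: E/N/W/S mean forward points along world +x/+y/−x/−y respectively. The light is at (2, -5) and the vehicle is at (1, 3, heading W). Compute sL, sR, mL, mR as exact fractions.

3 15/13 -27/13 -69/26

left sensor world pos  = (0, 1); dL² = 40
right sensor world pos = (0, 5); dR² = 104
sL = 120/40 = 3
sR = 120/104 = 15/13
mL = -1/2·sL + -1/2·sR = -27/13
mR = -1/2·sL + -1·sR = -69/26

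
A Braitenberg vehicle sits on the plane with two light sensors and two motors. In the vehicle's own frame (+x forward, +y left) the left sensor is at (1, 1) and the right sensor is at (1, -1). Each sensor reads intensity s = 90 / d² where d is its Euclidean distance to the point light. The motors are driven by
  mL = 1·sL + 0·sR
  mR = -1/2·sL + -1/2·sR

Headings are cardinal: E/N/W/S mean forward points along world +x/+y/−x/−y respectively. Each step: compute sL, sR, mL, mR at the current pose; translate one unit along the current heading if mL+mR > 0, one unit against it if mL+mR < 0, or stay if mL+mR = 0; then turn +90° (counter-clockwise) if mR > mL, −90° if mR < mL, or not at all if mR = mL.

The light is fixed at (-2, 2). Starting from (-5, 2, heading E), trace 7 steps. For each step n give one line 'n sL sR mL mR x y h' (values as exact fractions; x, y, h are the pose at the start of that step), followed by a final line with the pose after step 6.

n=0: pose=(-5,2,E); sL=18, sR=18; mL=18, mR=-18; mL+mR=0 → advance +0; mR−mL=-36 → turn -1·90°
n=1: pose=(-5,2,S); sL=18, sR=90/17; mL=18, mR=-198/17; mL+mR=108/17 → advance +1; mR−mL=-504/17 → turn -1·90°
n=2: pose=(-5,1,W); sL=9/2, sR=45/8; mL=9/2, mR=-81/16; mL+mR=-9/16 → advance -1; mR−mL=-153/16 → turn -1·90°
n=3: pose=(-4,1,N); sL=10, sR=90; mL=10, mR=-50; mL+mR=-40 → advance -1; mR−mL=-60 → turn -1·90°
n=4: pose=(-4,0,E); sL=45, sR=9; mL=45, mR=-27; mL+mR=18 → advance +1; mR−mL=-72 → turn -1·90°
n=5: pose=(-3,0,S); sL=10, sR=90/13; mL=10, mR=-110/13; mL+mR=20/13 → advance +1; mR−mL=-240/13 → turn -1·90°
n=6: pose=(-3,-1,W); sL=9/2, sR=45/4; mL=9/2, mR=-63/8; mL+mR=-27/8 → advance -1; mR−mL=-99/8 → turn -1·90°

0 18 18 18 -18 -5 2 E
1 18 90/17 18 -198/17 -5 2 S
2 9/2 45/8 9/2 -81/16 -5 1 W
3 10 90 10 -50 -4 1 N
4 45 9 45 -27 -4 0 E
5 10 90/13 10 -110/13 -3 0 S
6 9/2 45/4 9/2 -63/8 -3 -1 W
final -2 -1 N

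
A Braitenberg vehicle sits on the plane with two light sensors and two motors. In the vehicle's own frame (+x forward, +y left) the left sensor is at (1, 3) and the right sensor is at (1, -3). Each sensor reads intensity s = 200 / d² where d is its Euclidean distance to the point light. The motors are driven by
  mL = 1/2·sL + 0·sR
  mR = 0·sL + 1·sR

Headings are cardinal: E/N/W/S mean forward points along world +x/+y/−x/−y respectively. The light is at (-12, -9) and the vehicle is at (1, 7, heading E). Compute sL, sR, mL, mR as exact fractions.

200/557 40/73 100/557 40/73

left sensor world pos  = (2, 10); dL² = 557
right sensor world pos = (2, 4); dR² = 365
sL = 200/557 = 200/557
sR = 200/365 = 40/73
mL = 1/2·sL + 0·sR = 100/557
mR = 0·sL + 1·sR = 40/73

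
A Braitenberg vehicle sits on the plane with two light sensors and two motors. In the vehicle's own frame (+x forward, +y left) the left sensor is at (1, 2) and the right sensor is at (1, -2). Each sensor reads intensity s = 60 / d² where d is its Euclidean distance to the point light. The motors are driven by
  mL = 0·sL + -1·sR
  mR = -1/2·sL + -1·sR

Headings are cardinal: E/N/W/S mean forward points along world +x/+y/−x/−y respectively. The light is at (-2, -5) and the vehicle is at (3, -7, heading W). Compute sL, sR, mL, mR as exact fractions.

left sensor world pos  = (2, -9); dL² = 32
right sensor world pos = (2, -5); dR² = 16
sL = 60/32 = 15/8
sR = 60/16 = 15/4
mL = 0·sL + -1·sR = -15/4
mR = -1/2·sL + -1·sR = -75/16

15/8 15/4 -15/4 -75/16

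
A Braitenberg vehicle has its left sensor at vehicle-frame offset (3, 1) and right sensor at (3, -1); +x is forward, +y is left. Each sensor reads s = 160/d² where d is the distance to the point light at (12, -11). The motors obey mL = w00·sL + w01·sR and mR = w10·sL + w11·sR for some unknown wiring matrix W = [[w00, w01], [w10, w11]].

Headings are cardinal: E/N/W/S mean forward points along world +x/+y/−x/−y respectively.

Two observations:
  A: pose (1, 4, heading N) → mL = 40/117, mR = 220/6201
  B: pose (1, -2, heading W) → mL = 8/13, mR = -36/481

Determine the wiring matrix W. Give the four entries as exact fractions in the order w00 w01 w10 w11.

obs A: pose=(1,4,N) → sL=40/117, sR=20/53, mL=40/117, mR=220/6201
obs B: pose=(1,-2,W) → sL=8/13, sR=20/37, mL=8/13, mR=-36/481
sensor matrix S = [[40/117, 20/53], [8/13, 20/37]]; det S = -10880/229437
solve [mL_A; mL_B] = S·[w00; w01] and [mR_A; mR_B] = S·[w10; w11]:
  w00 = 1, w01 = 0, w10 = -1, w11 = 1

1 0 -1 1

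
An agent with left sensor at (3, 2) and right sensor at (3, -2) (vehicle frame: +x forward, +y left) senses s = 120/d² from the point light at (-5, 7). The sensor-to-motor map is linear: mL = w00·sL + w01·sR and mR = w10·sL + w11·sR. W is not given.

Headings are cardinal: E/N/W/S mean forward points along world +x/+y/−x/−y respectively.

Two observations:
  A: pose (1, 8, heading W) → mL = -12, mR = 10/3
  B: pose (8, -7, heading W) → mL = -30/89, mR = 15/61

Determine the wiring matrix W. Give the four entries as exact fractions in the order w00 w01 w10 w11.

obs A: pose=(1,8,W) → sL=12, sR=20/3, mL=-12, mR=10/3
obs B: pose=(8,-7,W) → sL=30/89, sR=30/61, mL=-30/89, mR=15/61
sensor matrix S = [[12, 20/3], [30/89, 30/61]]; det S = 19840/5429
solve [mL_A; mL_B] = S·[w00; w01] and [mR_A; mR_B] = S·[w10; w11]:
  w00 = -1, w01 = 0, w10 = 0, w11 = 1/2

-1 0 0 1/2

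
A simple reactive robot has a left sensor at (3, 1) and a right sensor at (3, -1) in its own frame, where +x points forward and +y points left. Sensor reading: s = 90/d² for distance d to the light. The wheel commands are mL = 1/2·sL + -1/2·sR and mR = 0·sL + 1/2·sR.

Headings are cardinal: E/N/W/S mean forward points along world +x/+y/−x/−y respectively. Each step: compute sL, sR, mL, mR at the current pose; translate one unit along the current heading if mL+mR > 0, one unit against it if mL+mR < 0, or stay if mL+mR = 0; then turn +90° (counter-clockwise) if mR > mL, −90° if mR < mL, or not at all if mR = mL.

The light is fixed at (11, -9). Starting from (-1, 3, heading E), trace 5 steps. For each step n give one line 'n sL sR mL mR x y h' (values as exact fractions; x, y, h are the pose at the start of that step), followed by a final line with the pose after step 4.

0 9/25 45/101 -108/2525 45/202 -1 3 E
1 10/41 18/65 -44/2665 9/65 0 3 N
2 9/34 45/196 117/6664 45/392 0 4 W
3 90/221 90/269 2160/59449 45/269 -1 4 S
4 9/25 45/101 -108/2525 45/202 -1 3 E
final 0 3 N

n=0: pose=(-1,3,E); sL=9/25, sR=45/101; mL=-108/2525, mR=45/202; mL+mR=9/50 → advance +1; mR−mL=1341/5050 → turn +1·90°
n=1: pose=(0,3,N); sL=10/41, sR=18/65; mL=-44/2665, mR=9/65; mL+mR=5/41 → advance +1; mR−mL=413/2665 → turn +1·90°
n=2: pose=(0,4,W); sL=9/34, sR=45/196; mL=117/6664, mR=45/392; mL+mR=9/68 → advance +1; mR−mL=81/833 → turn +1·90°
n=3: pose=(-1,4,S); sL=90/221, sR=90/269; mL=2160/59449, mR=45/269; mL+mR=45/221 → advance +1; mR−mL=7785/59449 → turn +1·90°
n=4: pose=(-1,3,E); sL=9/25, sR=45/101; mL=-108/2525, mR=45/202; mL+mR=9/50 → advance +1; mR−mL=1341/5050 → turn +1·90°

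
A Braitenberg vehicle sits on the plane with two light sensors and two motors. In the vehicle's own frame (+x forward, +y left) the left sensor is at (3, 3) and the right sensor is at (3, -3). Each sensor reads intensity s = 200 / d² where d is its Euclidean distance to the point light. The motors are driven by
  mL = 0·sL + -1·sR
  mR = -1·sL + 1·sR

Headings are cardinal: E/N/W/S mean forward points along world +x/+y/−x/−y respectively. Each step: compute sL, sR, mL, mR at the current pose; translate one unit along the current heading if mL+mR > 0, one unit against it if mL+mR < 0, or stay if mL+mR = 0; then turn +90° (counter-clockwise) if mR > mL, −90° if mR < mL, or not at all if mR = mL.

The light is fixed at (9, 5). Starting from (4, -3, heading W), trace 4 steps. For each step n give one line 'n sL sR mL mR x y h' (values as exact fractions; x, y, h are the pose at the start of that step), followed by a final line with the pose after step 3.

n=0: pose=(4,-3,W); sL=40/37, sR=200/89; mL=-200/89, mR=3840/3293; mL+mR=-40/37 → advance -1; mR−mL=11240/3293 → turn +1·90°
n=1: pose=(5,-3,S); sL=100/61, sR=20/17; mL=-20/17, mR=-480/1037; mL+mR=-100/61 → advance -1; mR−mL=740/1037 → turn +1·90°
n=2: pose=(5,-2,E); sL=200/17, sR=200/101; mL=-200/101, mR=-16800/1717; mL+mR=-200/17 → advance -1; mR−mL=-13400/1717 → turn -1·90°
n=3: pose=(4,-2,S); sL=25/13, sR=50/41; mL=-50/41, mR=-375/533; mL+mR=-25/13 → advance -1; mR−mL=275/533 → turn +1·90°

0 40/37 200/89 -200/89 3840/3293 4 -3 W
1 100/61 20/17 -20/17 -480/1037 5 -3 S
2 200/17 200/101 -200/101 -16800/1717 5 -2 E
3 25/13 50/41 -50/41 -375/533 4 -2 S
final 4 -1 E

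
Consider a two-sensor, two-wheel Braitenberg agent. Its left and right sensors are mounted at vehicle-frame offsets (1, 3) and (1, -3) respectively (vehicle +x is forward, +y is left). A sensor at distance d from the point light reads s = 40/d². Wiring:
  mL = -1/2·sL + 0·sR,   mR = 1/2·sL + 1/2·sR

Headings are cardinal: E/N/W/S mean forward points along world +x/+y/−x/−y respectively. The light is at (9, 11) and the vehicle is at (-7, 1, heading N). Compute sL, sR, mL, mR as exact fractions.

left sensor world pos  = (-10, 2); dL² = 442
right sensor world pos = (-4, 2); dR² = 250
sL = 40/442 = 20/221
sR = 40/250 = 4/25
mL = -1/2·sL + 0·sR = -10/221
mR = 1/2·sL + 1/2·sR = 692/5525

20/221 4/25 -10/221 692/5525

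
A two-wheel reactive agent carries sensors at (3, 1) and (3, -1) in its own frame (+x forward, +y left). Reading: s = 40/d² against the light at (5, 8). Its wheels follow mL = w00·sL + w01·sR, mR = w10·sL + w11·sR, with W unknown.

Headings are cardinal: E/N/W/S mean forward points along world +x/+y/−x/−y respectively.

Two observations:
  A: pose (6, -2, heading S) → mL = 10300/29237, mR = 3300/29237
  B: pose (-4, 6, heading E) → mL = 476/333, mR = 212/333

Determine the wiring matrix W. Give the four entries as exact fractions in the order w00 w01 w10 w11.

obs A: pose=(6,-2,S) → sL=40/173, sR=40/169, mL=10300/29237, mR=3300/29237
obs B: pose=(-4,6,E) → sL=40/37, sR=8/9, mL=476/333, mR=212/333
sensor matrix S = [[40/173, 40/169], [40/37, 8/9]]; det S = -490240/9735921
solve [mL_A; mL_B] = S·[w00; w01] and [mR_A; mR_B] = S·[w10; w11]:
  w00 = 1/2, w01 = 1, w10 = 1, w11 = -1/2

1/2 1 1 -1/2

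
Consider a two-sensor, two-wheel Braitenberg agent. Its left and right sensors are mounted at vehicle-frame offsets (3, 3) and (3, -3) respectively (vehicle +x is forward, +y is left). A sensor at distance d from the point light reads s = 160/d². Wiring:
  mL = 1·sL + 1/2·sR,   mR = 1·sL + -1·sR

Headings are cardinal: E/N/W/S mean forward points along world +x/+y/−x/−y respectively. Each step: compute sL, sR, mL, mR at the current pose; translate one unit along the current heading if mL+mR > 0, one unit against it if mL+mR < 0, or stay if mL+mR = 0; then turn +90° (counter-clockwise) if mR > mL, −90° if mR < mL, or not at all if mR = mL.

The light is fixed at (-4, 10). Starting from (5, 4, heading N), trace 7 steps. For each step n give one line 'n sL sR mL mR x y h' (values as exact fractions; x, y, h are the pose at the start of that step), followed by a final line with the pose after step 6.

n=0: pose=(5,4,N); sL=32/9, sR=160/153; mL=208/51, mR=128/51; mL+mR=112/17 → advance +1; mR−mL=-80/51 → turn -1·90°
n=1: pose=(5,5,E); sL=40/37, sR=10/13; mL=705/481, mR=150/481; mL+mR=855/481 → advance +1; mR−mL=-15/13 → turn -1·90°
n=2: pose=(6,5,S); sL=160/233, sR=160/113; mL=36720/26329, mR=-19200/26329; mL+mR=17520/26329 → advance +1; mR−mL=-240/113 → turn -1·90°
n=3: pose=(6,4,W); sL=16/13, sR=80/29; mL=984/377, mR=-576/377; mL+mR=408/377 → advance +1; mR−mL=-120/29 → turn -1·90°
n=4: pose=(5,4,N); sL=32/9, sR=160/153; mL=208/51, mR=128/51; mL+mR=112/17 → advance +1; mR−mL=-80/51 → turn -1·90°
n=5: pose=(5,5,E); sL=40/37, sR=10/13; mL=705/481, mR=150/481; mL+mR=855/481 → advance +1; mR−mL=-15/13 → turn -1·90°
n=6: pose=(6,5,S); sL=160/233, sR=160/113; mL=36720/26329, mR=-19200/26329; mL+mR=17520/26329 → advance +1; mR−mL=-240/113 → turn -1·90°

0 32/9 160/153 208/51 128/51 5 4 N
1 40/37 10/13 705/481 150/481 5 5 E
2 160/233 160/113 36720/26329 -19200/26329 6 5 S
3 16/13 80/29 984/377 -576/377 6 4 W
4 32/9 160/153 208/51 128/51 5 4 N
5 40/37 10/13 705/481 150/481 5 5 E
6 160/233 160/113 36720/26329 -19200/26329 6 5 S
final 6 4 W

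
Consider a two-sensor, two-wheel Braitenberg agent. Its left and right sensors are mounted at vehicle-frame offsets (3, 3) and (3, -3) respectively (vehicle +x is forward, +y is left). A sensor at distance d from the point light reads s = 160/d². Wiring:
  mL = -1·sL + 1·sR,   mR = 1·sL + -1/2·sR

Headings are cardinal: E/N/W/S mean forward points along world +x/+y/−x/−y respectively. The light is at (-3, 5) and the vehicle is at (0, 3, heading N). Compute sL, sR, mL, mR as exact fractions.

left sensor world pos  = (-3, 6); dL² = 1
right sensor world pos = (3, 6); dR² = 37
sL = 160/1 = 160
sR = 160/37 = 160/37
mL = -1·sL + 1·sR = -5760/37
mR = 1·sL + -1/2·sR = 5840/37

160 160/37 -5760/37 5840/37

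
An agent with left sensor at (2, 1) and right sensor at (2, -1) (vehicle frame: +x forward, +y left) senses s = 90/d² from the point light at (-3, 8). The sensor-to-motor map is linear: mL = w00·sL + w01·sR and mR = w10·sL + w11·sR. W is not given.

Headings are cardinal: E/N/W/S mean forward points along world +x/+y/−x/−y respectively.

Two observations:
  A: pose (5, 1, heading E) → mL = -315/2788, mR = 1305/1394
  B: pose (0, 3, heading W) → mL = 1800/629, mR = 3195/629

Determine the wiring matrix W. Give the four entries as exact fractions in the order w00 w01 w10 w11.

-1 1 1 1/2

obs A: pose=(5,1,E) → sL=45/68, sR=45/82, mL=-315/2788, mR=1305/1394
obs B: pose=(0,3,W) → sL=90/37, sR=90/17, mL=1800/629, mR=3195/629
sensor matrix S = [[45/68, 45/82], [90/37, 90/17]]; det S = 1901475/876826
solve [mL_A; mL_B] = S·[w00; w01] and [mR_A; mR_B] = S·[w10; w11]:
  w00 = -1, w01 = 1, w10 = 1, w11 = 1/2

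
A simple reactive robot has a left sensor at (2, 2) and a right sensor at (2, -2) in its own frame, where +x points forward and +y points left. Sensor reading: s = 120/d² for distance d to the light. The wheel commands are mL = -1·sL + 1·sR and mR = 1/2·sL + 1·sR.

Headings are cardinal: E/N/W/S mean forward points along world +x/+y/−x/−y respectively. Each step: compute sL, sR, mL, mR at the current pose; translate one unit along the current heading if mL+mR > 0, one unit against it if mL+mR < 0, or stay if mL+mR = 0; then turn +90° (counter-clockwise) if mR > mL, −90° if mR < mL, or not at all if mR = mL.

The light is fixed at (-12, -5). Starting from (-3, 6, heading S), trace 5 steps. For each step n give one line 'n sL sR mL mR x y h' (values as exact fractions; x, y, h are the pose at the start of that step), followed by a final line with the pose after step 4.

0 60/101 12/13 432/1313 1602/1313 -3 6 S
1 24/53 24/37 384/1961 1716/1961 -3 5 E
2 15/26 5/12 -25/156 55/78 -2 5 N
3 24/29 120/233 -2112/6757 6276/6757 -2 6 W
4 60/101 12/13 432/1313 1602/1313 -3 6 S
final -3 5 E

n=0: pose=(-3,6,S); sL=60/101, sR=12/13; mL=432/1313, mR=1602/1313; mL+mR=2034/1313 → advance +1; mR−mL=90/101 → turn +1·90°
n=1: pose=(-3,5,E); sL=24/53, sR=24/37; mL=384/1961, mR=1716/1961; mL+mR=2100/1961 → advance +1; mR−mL=36/53 → turn +1·90°
n=2: pose=(-2,5,N); sL=15/26, sR=5/12; mL=-25/156, mR=55/78; mL+mR=85/156 → advance +1; mR−mL=45/52 → turn +1·90°
n=3: pose=(-2,6,W); sL=24/29, sR=120/233; mL=-2112/6757, mR=6276/6757; mL+mR=4164/6757 → advance +1; mR−mL=36/29 → turn +1·90°
n=4: pose=(-3,6,S); sL=60/101, sR=12/13; mL=432/1313, mR=1602/1313; mL+mR=2034/1313 → advance +1; mR−mL=90/101 → turn +1·90°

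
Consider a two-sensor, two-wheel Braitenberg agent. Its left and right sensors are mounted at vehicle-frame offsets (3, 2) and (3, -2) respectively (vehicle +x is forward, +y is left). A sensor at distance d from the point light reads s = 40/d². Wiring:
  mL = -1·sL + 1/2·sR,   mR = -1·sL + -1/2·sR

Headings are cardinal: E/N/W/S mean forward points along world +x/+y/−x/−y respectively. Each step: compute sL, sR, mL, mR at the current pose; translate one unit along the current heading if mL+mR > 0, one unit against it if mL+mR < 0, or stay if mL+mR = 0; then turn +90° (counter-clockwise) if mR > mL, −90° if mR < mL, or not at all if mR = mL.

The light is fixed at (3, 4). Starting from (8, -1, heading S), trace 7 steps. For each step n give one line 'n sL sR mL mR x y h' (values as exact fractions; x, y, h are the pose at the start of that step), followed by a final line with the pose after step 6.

n=0: pose=(8,-1,S); sL=40/113, sR=40/73; mL=-660/8249, mR=-5180/8249; mL+mR=-80/113 → advance -1; mR−mL=-40/73 → turn -1·90°
n=1: pose=(8,0,W); sL=1, sR=5; mL=3/2, mR=-7/2; mL+mR=-2 → advance -1; mR−mL=-5 → turn -1·90°
n=2: pose=(9,0,N); sL=40/17, sR=8/13; mL=-452/221, mR=-588/221; mL+mR=-80/17 → advance -1; mR−mL=-8/13 → turn -1·90°
n=3: pose=(9,-1,E); sL=4/9, sR=4/13; mL=-34/117, mR=-70/117; mL+mR=-8/9 → advance -1; mR−mL=-4/13 → turn -1·90°
n=4: pose=(8,-1,S); sL=40/113, sR=40/73; mL=-660/8249, mR=-5180/8249; mL+mR=-80/113 → advance -1; mR−mL=-40/73 → turn -1·90°
n=5: pose=(8,0,W); sL=1, sR=5; mL=3/2, mR=-7/2; mL+mR=-2 → advance -1; mR−mL=-5 → turn -1·90°
n=6: pose=(9,0,N); sL=40/17, sR=8/13; mL=-452/221, mR=-588/221; mL+mR=-80/17 → advance -1; mR−mL=-8/13 → turn -1·90°

0 40/113 40/73 -660/8249 -5180/8249 8 -1 S
1 1 5 3/2 -7/2 8 0 W
2 40/17 8/13 -452/221 -588/221 9 0 N
3 4/9 4/13 -34/117 -70/117 9 -1 E
4 40/113 40/73 -660/8249 -5180/8249 8 -1 S
5 1 5 3/2 -7/2 8 0 W
6 40/17 8/13 -452/221 -588/221 9 0 N
final 9 -1 E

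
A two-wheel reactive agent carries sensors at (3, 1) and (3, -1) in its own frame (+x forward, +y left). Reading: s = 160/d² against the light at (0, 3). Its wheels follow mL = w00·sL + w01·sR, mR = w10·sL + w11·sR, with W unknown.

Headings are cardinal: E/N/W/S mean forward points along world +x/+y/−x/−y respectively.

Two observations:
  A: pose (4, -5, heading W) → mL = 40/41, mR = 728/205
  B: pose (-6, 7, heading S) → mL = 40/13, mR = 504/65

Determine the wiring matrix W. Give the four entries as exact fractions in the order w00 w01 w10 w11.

obs A: pose=(4,-5,W) → sL=80/41, sR=16/5, mL=40/41, mR=728/205
obs B: pose=(-6,7,S) → sL=80/13, sR=16/5, mL=40/13, mR=504/65
sensor matrix S = [[80/41, 16/5], [80/13, 16/5]]; det S = -7168/533
solve [mL_A; mL_B] = S·[w00; w01] and [mR_A; mR_B] = S·[w10; w11]:
  w00 = 1/2, w01 = 0, w10 = 1, w11 = 1/2

1/2 0 1 1/2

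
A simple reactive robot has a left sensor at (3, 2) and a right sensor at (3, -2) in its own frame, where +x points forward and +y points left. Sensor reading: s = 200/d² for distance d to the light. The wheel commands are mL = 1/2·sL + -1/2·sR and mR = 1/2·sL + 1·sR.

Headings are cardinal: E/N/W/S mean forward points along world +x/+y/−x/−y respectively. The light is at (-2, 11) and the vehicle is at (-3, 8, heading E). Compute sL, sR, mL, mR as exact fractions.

left sensor world pos  = (0, 10); dL² = 5
right sensor world pos = (0, 6); dR² = 29
sL = 200/5 = 40
sR = 200/29 = 200/29
mL = 1/2·sL + -1/2·sR = 480/29
mR = 1/2·sL + 1·sR = 780/29

40 200/29 480/29 780/29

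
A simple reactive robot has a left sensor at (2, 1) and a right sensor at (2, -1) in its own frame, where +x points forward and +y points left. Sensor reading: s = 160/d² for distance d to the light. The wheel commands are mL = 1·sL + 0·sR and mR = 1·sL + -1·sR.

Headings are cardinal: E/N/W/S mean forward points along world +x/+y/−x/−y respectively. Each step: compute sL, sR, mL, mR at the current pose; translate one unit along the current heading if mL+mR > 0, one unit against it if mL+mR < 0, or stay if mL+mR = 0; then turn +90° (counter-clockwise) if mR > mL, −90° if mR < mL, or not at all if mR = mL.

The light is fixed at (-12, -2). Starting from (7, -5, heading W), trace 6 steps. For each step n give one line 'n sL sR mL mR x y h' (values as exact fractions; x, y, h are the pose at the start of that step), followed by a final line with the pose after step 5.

0 32/61 160/293 32/61 -384/17873 7 -5 W
1 16/29 80/181 16/29 576/5249 6 -5 N
2 160/401 160/409 160/401 1280/164009 6 -4 E
3 5/13 8/17 5/13 -19/221 7 -4 S
4 32/61 160/293 32/61 -384/17873 7 -5 W
5 16/29 80/181 16/29 576/5249 6 -5 N
final 6 -4 E

n=0: pose=(7,-5,W); sL=32/61, sR=160/293; mL=32/61, mR=-384/17873; mL+mR=8992/17873 → advance +1; mR−mL=-160/293 → turn -1·90°
n=1: pose=(6,-5,N); sL=16/29, sR=80/181; mL=16/29, mR=576/5249; mL+mR=3472/5249 → advance +1; mR−mL=-80/181 → turn -1·90°
n=2: pose=(6,-4,E); sL=160/401, sR=160/409; mL=160/401, mR=1280/164009; mL+mR=66720/164009 → advance +1; mR−mL=-160/409 → turn -1·90°
n=3: pose=(7,-4,S); sL=5/13, sR=8/17; mL=5/13, mR=-19/221; mL+mR=66/221 → advance +1; mR−mL=-8/17 → turn -1·90°
n=4: pose=(7,-5,W); sL=32/61, sR=160/293; mL=32/61, mR=-384/17873; mL+mR=8992/17873 → advance +1; mR−mL=-160/293 → turn -1·90°
n=5: pose=(6,-5,N); sL=16/29, sR=80/181; mL=16/29, mR=576/5249; mL+mR=3472/5249 → advance +1; mR−mL=-80/181 → turn -1·90°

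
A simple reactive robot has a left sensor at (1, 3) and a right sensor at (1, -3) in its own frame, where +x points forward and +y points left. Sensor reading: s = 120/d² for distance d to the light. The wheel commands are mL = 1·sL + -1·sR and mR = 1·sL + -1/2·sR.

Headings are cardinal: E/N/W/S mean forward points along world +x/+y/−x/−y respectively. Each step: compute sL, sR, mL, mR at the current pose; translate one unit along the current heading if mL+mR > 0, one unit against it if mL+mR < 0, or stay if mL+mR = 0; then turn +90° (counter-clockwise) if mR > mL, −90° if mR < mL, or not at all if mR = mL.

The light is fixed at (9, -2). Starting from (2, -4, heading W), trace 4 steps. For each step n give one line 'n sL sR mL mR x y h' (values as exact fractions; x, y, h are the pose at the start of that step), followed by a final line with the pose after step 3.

n=0: pose=(2,-4,W); sL=120/89, sR=24/13; mL=-576/1157, mR=492/1157; mL+mR=-84/1157 → advance -1; mR−mL=12/13 → turn +1·90°
n=1: pose=(3,-4,S); sL=20/3, sR=4/3; mL=16/3, mR=6; mL+mR=34/3 → advance +1; mR−mL=2/3 → turn +1·90°
n=2: pose=(3,-5,E); sL=24/5, sR=120/61; mL=864/305, mR=1164/305; mL+mR=2028/305 → advance +1; mR−mL=60/61 → turn +1·90°
n=3: pose=(4,-5,N); sL=30/17, sR=15; mL=-225/17, mR=-195/34; mL+mR=-645/34 → advance -1; mR−mL=15/2 → turn +1·90°

0 120/89 24/13 -576/1157 492/1157 2 -4 W
1 20/3 4/3 16/3 6 3 -4 S
2 24/5 120/61 864/305 1164/305 3 -5 E
3 30/17 15 -225/17 -195/34 4 -5 N
final 4 -6 W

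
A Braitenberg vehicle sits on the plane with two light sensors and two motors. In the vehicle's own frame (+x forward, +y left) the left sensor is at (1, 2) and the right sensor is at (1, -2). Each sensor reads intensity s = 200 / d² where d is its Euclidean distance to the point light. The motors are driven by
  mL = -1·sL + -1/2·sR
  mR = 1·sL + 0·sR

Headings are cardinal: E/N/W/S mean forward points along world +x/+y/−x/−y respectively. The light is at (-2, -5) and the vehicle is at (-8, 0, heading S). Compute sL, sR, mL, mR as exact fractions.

25/4 5/2 -15/2 25/4

left sensor world pos  = (-6, -1); dL² = 32
right sensor world pos = (-10, -1); dR² = 80
sL = 200/32 = 25/4
sR = 200/80 = 5/2
mL = -1·sL + -1/2·sR = -15/2
mR = 1·sL + 0·sR = 25/4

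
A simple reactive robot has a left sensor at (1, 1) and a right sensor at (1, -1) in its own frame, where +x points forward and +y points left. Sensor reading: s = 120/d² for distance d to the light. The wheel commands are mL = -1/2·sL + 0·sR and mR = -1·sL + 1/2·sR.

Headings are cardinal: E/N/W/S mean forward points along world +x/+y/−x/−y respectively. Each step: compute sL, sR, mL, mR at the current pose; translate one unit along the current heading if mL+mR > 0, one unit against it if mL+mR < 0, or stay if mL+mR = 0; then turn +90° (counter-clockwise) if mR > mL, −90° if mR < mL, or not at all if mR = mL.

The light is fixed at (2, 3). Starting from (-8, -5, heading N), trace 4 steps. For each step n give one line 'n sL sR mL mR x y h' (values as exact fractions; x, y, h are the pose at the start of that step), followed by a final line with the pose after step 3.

n=0: pose=(-8,-5,N); sL=12/17, sR=12/13; mL=-6/17, mR=-54/221; mL+mR=-132/221 → advance -1; mR−mL=24/221 → turn +1·90°
n=1: pose=(-8,-6,W); sL=120/221, sR=24/37; mL=-60/221, mR=-1788/8177; mL+mR=-4008/8177 → advance -1; mR−mL=432/8177 → turn +1·90°
n=2: pose=(-7,-6,S); sL=30/41, sR=3/5; mL=-15/41, mR=-177/410; mL+mR=-327/410 → advance -1; mR−mL=-27/410 → turn -1·90°
n=3: pose=(-7,-5,W); sL=120/181, sR=120/149; mL=-60/181, mR=-7020/26969; mL+mR=-15960/26969 → advance -1; mR−mL=1920/26969 → turn +1·90°

0 12/17 12/13 -6/17 -54/221 -8 -5 N
1 120/221 24/37 -60/221 -1788/8177 -8 -6 W
2 30/41 3/5 -15/41 -177/410 -7 -6 S
3 120/181 120/149 -60/181 -7020/26969 -7 -5 W
final -6 -5 S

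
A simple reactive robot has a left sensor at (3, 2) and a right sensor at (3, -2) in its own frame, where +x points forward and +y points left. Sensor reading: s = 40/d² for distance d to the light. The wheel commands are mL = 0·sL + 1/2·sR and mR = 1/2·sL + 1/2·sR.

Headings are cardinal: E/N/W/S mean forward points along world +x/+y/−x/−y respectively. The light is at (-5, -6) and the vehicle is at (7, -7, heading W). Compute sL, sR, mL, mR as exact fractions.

left sensor world pos  = (4, -9); dL² = 90
right sensor world pos = (4, -5); dR² = 82
sL = 40/90 = 4/9
sR = 40/82 = 20/41
mL = 0·sL + 1/2·sR = 10/41
mR = 1/2·sL + 1/2·sR = 172/369

4/9 20/41 10/41 172/369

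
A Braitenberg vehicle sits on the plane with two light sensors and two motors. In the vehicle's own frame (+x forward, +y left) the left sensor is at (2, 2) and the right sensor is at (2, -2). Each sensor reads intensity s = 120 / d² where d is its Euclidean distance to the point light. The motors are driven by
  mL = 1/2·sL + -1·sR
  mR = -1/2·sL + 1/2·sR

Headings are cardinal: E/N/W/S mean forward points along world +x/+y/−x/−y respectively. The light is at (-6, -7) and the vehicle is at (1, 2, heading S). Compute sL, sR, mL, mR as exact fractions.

left sensor world pos  = (3, 0); dL² = 130
right sensor world pos = (-1, 0); dR² = 74
sL = 120/130 = 12/13
sR = 120/74 = 60/37
mL = 1/2·sL + -1·sR = -558/481
mR = -1/2·sL + 1/2·sR = 168/481

12/13 60/37 -558/481 168/481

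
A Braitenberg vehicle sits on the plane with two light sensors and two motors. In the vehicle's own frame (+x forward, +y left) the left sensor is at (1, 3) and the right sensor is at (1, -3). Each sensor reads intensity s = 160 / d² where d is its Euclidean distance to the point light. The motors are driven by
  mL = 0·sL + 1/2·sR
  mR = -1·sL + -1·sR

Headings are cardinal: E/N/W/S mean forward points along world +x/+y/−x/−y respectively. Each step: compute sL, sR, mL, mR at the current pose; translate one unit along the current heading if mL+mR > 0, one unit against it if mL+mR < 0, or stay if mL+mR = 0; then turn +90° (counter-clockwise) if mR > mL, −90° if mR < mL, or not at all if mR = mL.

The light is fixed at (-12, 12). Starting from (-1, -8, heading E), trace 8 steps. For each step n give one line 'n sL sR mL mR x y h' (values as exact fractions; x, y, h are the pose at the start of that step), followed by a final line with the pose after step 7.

n=0: pose=(-1,-8,E); sL=160/433, sR=160/673; mL=80/673, mR=-176960/291409; mL+mR=-142320/291409 → advance -1; mR−mL=-211600/291409 → turn -1·90°
n=1: pose=(-2,-8,S); sL=16/61, sR=16/49; mL=8/49, mR=-1760/2989; mL+mR=-1272/2989 → advance -1; mR−mL=-2248/2989 → turn -1·90°
n=2: pose=(-2,-7,W); sL=32/113, sR=160/337; mL=80/337, mR=-28864/38081; mL+mR=-19824/38081 → advance -1; mR−mL=-37904/38081 → turn -1·90°
n=3: pose=(-1,-7,N); sL=40/97, sR=4/13; mL=2/13, mR=-908/1261; mL+mR=-714/1261 → advance -1; mR−mL=-1102/1261 → turn -1·90°
n=4: pose=(-1,-8,E); sL=160/433, sR=160/673; mL=80/673, mR=-176960/291409; mL+mR=-142320/291409 → advance -1; mR−mL=-211600/291409 → turn -1·90°
n=5: pose=(-2,-8,S); sL=16/61, sR=16/49; mL=8/49, mR=-1760/2989; mL+mR=-1272/2989 → advance -1; mR−mL=-2248/2989 → turn -1·90°
n=6: pose=(-2,-7,W); sL=32/113, sR=160/337; mL=80/337, mR=-28864/38081; mL+mR=-19824/38081 → advance -1; mR−mL=-37904/38081 → turn -1·90°
n=7: pose=(-1,-7,N); sL=40/97, sR=4/13; mL=2/13, mR=-908/1261; mL+mR=-714/1261 → advance -1; mR−mL=-1102/1261 → turn -1·90°

0 160/433 160/673 80/673 -176960/291409 -1 -8 E
1 16/61 16/49 8/49 -1760/2989 -2 -8 S
2 32/113 160/337 80/337 -28864/38081 -2 -7 W
3 40/97 4/13 2/13 -908/1261 -1 -7 N
4 160/433 160/673 80/673 -176960/291409 -1 -8 E
5 16/61 16/49 8/49 -1760/2989 -2 -8 S
6 32/113 160/337 80/337 -28864/38081 -2 -7 W
7 40/97 4/13 2/13 -908/1261 -1 -7 N
final -1 -8 E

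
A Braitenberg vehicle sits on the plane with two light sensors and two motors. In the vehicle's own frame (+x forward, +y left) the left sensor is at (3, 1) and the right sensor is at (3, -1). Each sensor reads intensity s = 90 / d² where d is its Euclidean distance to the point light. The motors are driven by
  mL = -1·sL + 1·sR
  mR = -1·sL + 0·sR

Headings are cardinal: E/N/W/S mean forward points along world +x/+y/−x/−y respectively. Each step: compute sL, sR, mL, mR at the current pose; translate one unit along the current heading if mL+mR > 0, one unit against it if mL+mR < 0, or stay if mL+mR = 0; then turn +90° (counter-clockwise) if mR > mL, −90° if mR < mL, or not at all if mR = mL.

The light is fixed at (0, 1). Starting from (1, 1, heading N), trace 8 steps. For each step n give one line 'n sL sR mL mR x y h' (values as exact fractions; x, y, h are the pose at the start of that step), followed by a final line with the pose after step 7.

0 10 90/13 -40/13 -10 1 1 N
1 45/8 9/2 -9/8 -45/8 1 0 E
2 90/17 90/17 0 -90/17 0 0 S
3 9 9 0 -9 0 1 W
4 10 90/13 -40/13 -10 1 1 N
5 45/8 9/2 -9/8 -45/8 1 0 E
6 90/17 90/17 0 -90/17 0 0 S
7 9 9 0 -9 0 1 W
final 1 1 N

n=0: pose=(1,1,N); sL=10, sR=90/13; mL=-40/13, mR=-10; mL+mR=-170/13 → advance -1; mR−mL=-90/13 → turn -1·90°
n=1: pose=(1,0,E); sL=45/8, sR=9/2; mL=-9/8, mR=-45/8; mL+mR=-27/4 → advance -1; mR−mL=-9/2 → turn -1·90°
n=2: pose=(0,0,S); sL=90/17, sR=90/17; mL=0, mR=-90/17; mL+mR=-90/17 → advance -1; mR−mL=-90/17 → turn -1·90°
n=3: pose=(0,1,W); sL=9, sR=9; mL=0, mR=-9; mL+mR=-9 → advance -1; mR−mL=-9 → turn -1·90°
n=4: pose=(1,1,N); sL=10, sR=90/13; mL=-40/13, mR=-10; mL+mR=-170/13 → advance -1; mR−mL=-90/13 → turn -1·90°
n=5: pose=(1,0,E); sL=45/8, sR=9/2; mL=-9/8, mR=-45/8; mL+mR=-27/4 → advance -1; mR−mL=-9/2 → turn -1·90°
n=6: pose=(0,0,S); sL=90/17, sR=90/17; mL=0, mR=-90/17; mL+mR=-90/17 → advance -1; mR−mL=-90/17 → turn -1·90°
n=7: pose=(0,1,W); sL=9, sR=9; mL=0, mR=-9; mL+mR=-9 → advance -1; mR−mL=-9 → turn -1·90°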